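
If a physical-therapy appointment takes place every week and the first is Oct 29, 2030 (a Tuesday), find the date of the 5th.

Nov 26, 2030

The 5th occurrence is 4 intervals after the first: 4 × 7 = 28 days after Oct 29, 2030.
Oct has 31 days — 2 days to the end of Oct leaves 26.
26 days into Nov → Nov 26, 2030.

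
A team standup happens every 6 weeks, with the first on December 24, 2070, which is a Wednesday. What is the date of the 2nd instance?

February 4, 2071

The 2nd occurrence is 1 interval after the first: 1 × 42 = 42 days after December 24, 2070.
December has 31 days — 7 days to the end of December leaves 35.
January has 31 days (4 left).
4 days into February → February 4, 2071.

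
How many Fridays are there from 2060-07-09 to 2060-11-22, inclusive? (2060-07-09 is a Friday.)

20

2060-07-09 is a Friday; the first Friday on or after it is 2060-07-09.
From 2060-07-09 to 2060-11-22: 22 + 31 + 30 + 31 + 22 = 136 days (rest of July, August, September, October, November).
136 ÷ 7 = 19 full weeks with remainder 3, so 19 more Fridays after the first → 20.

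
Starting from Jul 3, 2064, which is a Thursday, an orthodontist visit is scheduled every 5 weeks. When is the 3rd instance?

The 3rd occurrence is 2 intervals after the first: 2 × 35 = 70 days after Jul 3, 2064.
Jul has 31 days — 28 days to the end of Jul leaves 42.
Aug has 31 days (11 left).
11 days into Sep → Sep 11, 2064.

Sep 11, 2064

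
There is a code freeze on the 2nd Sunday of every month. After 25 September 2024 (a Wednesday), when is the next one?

13 October 2024

September 2024 starts on a Sunday; its first Sunday is the 1st, so the 2nd Sunday is the 8th — 8 September 2024.
That is not after 25 September 2024, so look at October 2024.
October 2024 starts on a Tuesday; its first Sunday is the 6th, so the 2nd Sunday is the 13th — 13 October 2024.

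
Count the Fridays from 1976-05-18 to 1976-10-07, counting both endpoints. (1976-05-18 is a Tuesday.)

20

1976-05-18 is a Tuesday; the first Friday on or after it is 1976-05-21 (3 days later).
From 1976-05-21 to 1976-10-07: 10 + 30 + 31 + 31 + 30 + 7 = 139 days (rest of May, June, July, August, September, October).
139 ÷ 7 = 19 full weeks with remainder 6, so 19 more Fridays after the first → 20.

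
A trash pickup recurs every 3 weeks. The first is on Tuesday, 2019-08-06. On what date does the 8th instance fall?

The 8th occurrence is 7 intervals after the first: 7 × 21 = 147 days after 2019-08-06.
August has 31 days — 25 days to the end of August leaves 122.
September has 30 days (92 left).
October has 31 days (61 left).
November has 30 days (31 left).
31 days into December → 2019-12-31.

2019-12-31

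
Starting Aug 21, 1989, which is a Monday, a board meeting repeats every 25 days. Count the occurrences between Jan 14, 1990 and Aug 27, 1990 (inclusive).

Occurrences land 25·i days after Aug 21, 1989 for i = 0, 1, 2, …
Jan 14, 1990 is 146 days after the start; 146 ÷ 25 = 5 remainder 21; since the remainder is 21, round up to i = 6. First occurrence in the window: #7 on Jan 18, 1990 (6×25 = 150 days in).
Aug 27, 1990 is 371 days after the start; 371 ÷ 25 = 14 remainder 21. Last occurrence in the window: #15 on Aug 6, 1990.
Occurrences #7 through #15: 9 in total.

9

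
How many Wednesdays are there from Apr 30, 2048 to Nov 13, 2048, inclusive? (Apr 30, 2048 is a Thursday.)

Apr 30, 2048 is a Thursday; the first Wednesday on or after it is May 6, 2048 (6 days later).
From May 6, 2048 to Nov 13, 2048: 25 + 30 + 31 + 31 + 30 + 31 + 13 = 191 days (rest of May, Jun, Jul, Aug, Sep, Oct, Nov).
191 ÷ 7 = 27 full weeks with remainder 2, so 27 more Wednesdays after the first → 28.

28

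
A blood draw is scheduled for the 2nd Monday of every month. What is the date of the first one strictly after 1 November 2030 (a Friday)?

November 2030 starts on a Friday; its first Monday is the 4th, so the 2nd Monday is the 11th — 11 November 2030.
11 November 2030 is after 1 November 2030, so that is the next one.

11 November 2030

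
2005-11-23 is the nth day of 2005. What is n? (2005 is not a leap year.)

327

Days in months before November: 31 + 28 + 31 + 30 + 31 + 30 + 31 + 31 + 30 + 31 = 304.
Plus 23 days into November → day 327.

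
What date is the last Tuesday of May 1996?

May 28, 1996

The first Tuesday of May 1996 is May 7.
May 1996 has 31 days. Adding weeks: 7, 14, 21, 28 — the last one ≤ 31 is the 28th.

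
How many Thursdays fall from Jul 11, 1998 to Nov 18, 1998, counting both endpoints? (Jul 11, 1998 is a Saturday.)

18

Jul 11, 1998 is a Saturday; the first Thursday on or after it is Jul 16, 1998 (5 days later).
From Jul 16, 1998 to Nov 18, 1998: 15 + 31 + 30 + 31 + 18 = 125 days (rest of Jul, Aug, Sep, Oct, Nov).
125 ÷ 7 = 17 full weeks with remainder 6, so 17 more Thursdays after the first → 18.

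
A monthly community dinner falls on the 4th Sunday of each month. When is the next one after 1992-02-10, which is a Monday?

February 1992 starts on a Saturday; its first Sunday is the 2nd, so the 4th Sunday is the 23rd — 1992-02-23.
1992-02-23 is after 1992-02-10, so that is the next one.

1992-02-23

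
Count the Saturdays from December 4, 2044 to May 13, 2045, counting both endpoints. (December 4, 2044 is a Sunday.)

23

December 4, 2044 is a Sunday; the first Saturday on or after it is December 10, 2044 (6 days later).
From December 10, 2044 to May 13, 2045: 21 + 31 + 28 + 31 + 30 + 13 = 154 days (rest of December, January, February, March, April, May).
154 ÷ 7 = 22 full weeks with remainder 0, so 22 more Saturdays after the first → 23.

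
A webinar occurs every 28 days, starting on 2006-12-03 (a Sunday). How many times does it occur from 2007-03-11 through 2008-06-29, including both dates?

Occurrences land 28·i days after 2006-12-03 for i = 0, 1, 2, …
2007-03-11 is 98 days after the start; 98 ÷ 28 = 3 remainder 14; since the remainder is 14, round up to i = 4. First occurrence in the window: #5 on 2007-03-25 (4×28 = 112 days in).
2008-06-29 is 574 days after the start; 574 ÷ 28 = 20 remainder 14. Last occurrence in the window: #21 on 2008-06-15.
Occurrences #5 through #21: 17 in total.

17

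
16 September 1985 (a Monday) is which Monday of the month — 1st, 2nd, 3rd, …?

3rd

Day 16 falls in week ⌈16/7⌉ of the month.
Days 1–7 hold the 1st Monday, 8–14 the 2nd, 15–21 the 3rd, 22–28 the 4th, 29–31 the 5th.
16 is in the range for the 3rd.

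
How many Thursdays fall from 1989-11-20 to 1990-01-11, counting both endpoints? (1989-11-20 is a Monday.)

8

1989-11-20 is a Monday; the first Thursday on or after it is 1989-11-23 (3 days later).
From 1989-11-23 to 1990-01-11: 7 + 31 + 11 = 49 days (rest of November, December, January).
49 ÷ 7 = 7 full weeks with remainder 0, so 7 more Thursdays after the first → 8.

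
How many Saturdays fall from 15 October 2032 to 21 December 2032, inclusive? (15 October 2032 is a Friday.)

10

15 October 2032 is a Friday; the first Saturday on or after it is 16 October 2032 (1 day later).
From 16 October 2032 to 21 December 2032: 15 + 30 + 21 = 66 days (rest of October, November, December).
66 ÷ 7 = 9 full weeks with remainder 3, so 9 more Saturdays after the first → 10.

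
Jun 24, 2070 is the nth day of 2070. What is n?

175

Days in months before Jun: 31 + 28 + 31 + 30 + 31 = 151.
Plus 24 days into Jun → day 175.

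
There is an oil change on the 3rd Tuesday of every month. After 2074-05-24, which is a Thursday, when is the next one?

May 2074 starts on a Tuesday; its first Tuesday is the 1st, so the 3rd Tuesday is the 15th — 2074-05-15.
That is not after 2074-05-24, so look at June 2074.
June 2074 starts on a Friday; its first Tuesday is the 5th, so the 3rd Tuesday is the 19th — 2074-06-19.

2074-06-19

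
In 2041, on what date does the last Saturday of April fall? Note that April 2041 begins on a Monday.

2041-04-27

April 2041 begins on a Monday, so the first Saturday is April 6 (5 days later).
April 2041 has 30 days. Adding weeks: 6, 13, 20, 27 — the last one ≤ 30 is the 27th.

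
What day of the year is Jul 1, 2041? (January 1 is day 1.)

182

Days in months before Jul: 31 + 28 + 31 + 30 + 31 + 30 = 181.
Plus 1 day into Jul → day 182.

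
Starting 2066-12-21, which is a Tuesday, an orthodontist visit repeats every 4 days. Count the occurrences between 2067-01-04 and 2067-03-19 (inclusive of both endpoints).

Occurrences land 4·i days after 2066-12-21 for i = 0, 1, 2, …
2067-01-04 is 14 days after the start; 14 ÷ 4 = 3 remainder 2; since the remainder is 2, round up to i = 4. First occurrence in the window: #5 on 2067-01-06 (4×4 = 16 days in).
2067-03-19 is 88 days after the start; 88 ÷ 4 = 22 remainder 0. Last occurrence in the window: #23 on 2067-03-19.
Occurrences #5 through #23: 19 in total.

19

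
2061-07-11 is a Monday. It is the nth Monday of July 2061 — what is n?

2nd

Day 11 falls in week ⌈11/7⌉ of the month.
Days 1–7 hold the 1st Monday, 8–14 the 2nd, 15–21 the 3rd, 22–28 the 4th, 29–31 the 5th.
11 is in the range for the 2nd.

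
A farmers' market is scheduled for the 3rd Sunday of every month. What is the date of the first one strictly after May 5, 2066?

May 2066 starts on a Saturday; its first Sunday is the 2nd, so the 3rd Sunday is the 16th — May 16, 2066.
May 16, 2066 is after May 5, 2066, so that is the next one.

May 16, 2066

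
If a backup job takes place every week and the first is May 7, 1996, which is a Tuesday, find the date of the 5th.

Jun 4, 1996

The 5th occurrence is 4 intervals after the first: 4 × 7 = 28 days after May 7, 1996.
May has 31 days — 24 days to the end of May leaves 4.
4 days into Jun → Jun 4, 1996.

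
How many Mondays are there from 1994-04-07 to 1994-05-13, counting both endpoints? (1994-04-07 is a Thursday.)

1994-04-07 is a Thursday; the first Monday on or after it is 1994-04-11 (4 days later).
From 1994-04-11 to 1994-05-13: 19 + 13 = 32 days (rest of April, May).
32 ÷ 7 = 4 full weeks with remainder 4, so 4 more Mondays after the first → 5.

5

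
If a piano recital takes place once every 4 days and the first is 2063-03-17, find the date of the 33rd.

The 33rd occurrence is 32 intervals after the first: 32 × 4 = 128 days after 2063-03-17.
March has 31 days — 14 days to the end of March leaves 114.
April has 30 days (84 left).
May has 31 days (53 left).
June has 30 days (23 left).
23 days into July → 2063-07-23.

2063-07-23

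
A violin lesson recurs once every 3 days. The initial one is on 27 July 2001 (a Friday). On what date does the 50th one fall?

21 December 2001

The 50th occurrence is 49 intervals after the first: 49 × 3 = 147 days after 27 July 2001.
July has 31 days — 4 days to the end of July leaves 143.
August has 31 days (112 left).
September has 30 days (82 left).
October has 31 days (51 left).
November has 30 days (21 left).
21 days into December → 21 December 2001.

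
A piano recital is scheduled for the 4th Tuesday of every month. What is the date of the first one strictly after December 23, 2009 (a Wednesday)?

December 2009 starts on a Tuesday; its first Tuesday is the 1st, so the 4th Tuesday is the 22nd — December 22, 2009.
That is not after December 23, 2009, so look at January 2010.
January 2010 starts on a Friday; its first Tuesday is the 5th, so the 4th Tuesday is the 26th — January 26, 2010.

January 26, 2010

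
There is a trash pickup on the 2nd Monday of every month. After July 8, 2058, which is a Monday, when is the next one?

August 12, 2058

July 2058 starts on a Monday; its first Monday is the 1st, so the 2nd Monday is the 8th — July 8, 2058.
That is not after July 8, 2058, so look at August 2058.
August 2058 starts on a Thursday; its first Monday is the 5th, so the 2nd Monday is the 12th — August 12, 2058.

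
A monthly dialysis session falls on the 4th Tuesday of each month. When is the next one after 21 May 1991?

28 May 1991

May 1991 starts on a Wednesday; its first Tuesday is the 7th, so the 4th Tuesday is the 28th — 28 May 1991.
28 May 1991 is after 21 May 1991, so that is the next one.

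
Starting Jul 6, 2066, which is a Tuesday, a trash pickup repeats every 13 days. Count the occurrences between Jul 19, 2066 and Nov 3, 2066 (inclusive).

Occurrences land 13·i days after Jul 6, 2066 for i = 0, 1, 2, …
Jul 19, 2066 is 13 days after the start; 13 ÷ 13 = 1 remainder 0. First occurrence in the window: #2 on Jul 19, 2066 (1×13 = 13 days in).
Nov 3, 2066 is 120 days after the start; 120 ÷ 13 = 9 remainder 3. Last occurrence in the window: #10 on Oct 31, 2066.
Occurrences #2 through #10: 9 in total.

9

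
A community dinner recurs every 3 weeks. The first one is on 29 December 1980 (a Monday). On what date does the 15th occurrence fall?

The 15th occurrence is 14 intervals after the first: 14 × 21 = 294 days after 29 December 1980.
December has 31 days — 2 days to the end of December leaves 292.
January has 31 days (261 left).
February has 28 days (233 left).
March has 31 days (202 left).
April has 30 days (172 left).
May has 31 days (141 left).
June has 30 days (111 left).
July has 31 days (80 left).
August has 31 days (49 left).
September has 30 days (19 left).
19 days into October → 19 October 1981.

19 October 1981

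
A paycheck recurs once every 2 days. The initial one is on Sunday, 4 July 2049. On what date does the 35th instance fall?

The 35th occurrence is 34 intervals after the first: 34 × 2 = 68 days after 4 July 2049.
July has 31 days — 27 days to the end of July leaves 41.
August has 31 days (10 left).
10 days into September → 10 September 2049.

10 September 2049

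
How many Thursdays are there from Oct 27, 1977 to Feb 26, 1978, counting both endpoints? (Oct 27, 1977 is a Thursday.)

Oct 27, 1977 is a Thursday; the first Thursday on or after it is Oct 27, 1977.
From Oct 27, 1977 to Feb 26, 1978: 4 + 30 + 31 + 31 + 26 = 122 days (rest of Oct, Nov, Dec, Jan, Feb).
122 ÷ 7 = 17 full weeks with remainder 3, so 17 more Thursdays after the first → 18.

18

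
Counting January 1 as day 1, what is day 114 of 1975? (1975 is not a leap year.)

January has 31 days (114 − 31 = 83 remain).
February has 28 days (83 − 28 = 55 remain).
March has 31 days (55 − 31 = 24 remain).
24 into April → April 24.

1975-04-24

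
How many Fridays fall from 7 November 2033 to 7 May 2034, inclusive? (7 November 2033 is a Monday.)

26

7 November 2033 is a Monday; the first Friday on or after it is 11 November 2033 (4 days later).
From 11 November 2033 to 7 May 2034: 19 + 31 + 31 + 28 + 31 + 30 + 7 = 177 days (rest of November, December, January, February, March, April, May).
177 ÷ 7 = 25 full weeks with remainder 2, so 25 more Fridays after the first → 26.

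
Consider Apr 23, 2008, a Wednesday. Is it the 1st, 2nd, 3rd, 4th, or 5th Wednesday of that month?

Day 23 falls in week ⌈23/7⌉ of the month.
Days 1–7 hold the 1st Wednesday, 8–14 the 2nd, 15–21 the 3rd, 22–28 the 4th, 29–31 the 5th.
23 is in the range for the 4th.

4th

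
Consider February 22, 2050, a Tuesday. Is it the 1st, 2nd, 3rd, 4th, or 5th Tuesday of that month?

Day 22 falls in week ⌈22/7⌉ of the month.
Days 1–7 hold the 1st Tuesday, 8–14 the 2nd, 15–21 the 3rd, 22–28 the 4th, 29–31 the 5th.
22 is in the range for the 4th.

4th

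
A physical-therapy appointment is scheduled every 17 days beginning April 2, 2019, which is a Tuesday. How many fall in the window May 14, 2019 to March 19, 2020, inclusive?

Occurrences land 17·i days after April 2, 2019 for i = 0, 1, 2, …
May 14, 2019 is 42 days after the start; 42 ÷ 17 = 2 remainder 8; since the remainder is 8, round up to i = 3. First occurrence in the window: #4 on May 23, 2019 (3×17 = 51 days in).
March 19, 2020 is 352 days after the start; 352 ÷ 17 = 20 remainder 12. Last occurrence in the window: #21 on March 7, 2020.
Occurrences #4 through #21: 18 in total.

18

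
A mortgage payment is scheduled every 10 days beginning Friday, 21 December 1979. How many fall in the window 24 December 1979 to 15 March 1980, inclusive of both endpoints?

Occurrences land 10·i days after 21 December 1979 for i = 0, 1, 2, …
24 December 1979 is 3 days after the start; 3 ÷ 10 = 0 remainder 3; since the remainder is 3, round up to i = 1. First occurrence in the window: #2 on 31 December 1979 (1×10 = 10 days in).
15 March 1980 is 85 days after the start; 85 ÷ 10 = 8 remainder 5. Last occurrence in the window: #9 on 10 March 1980.
Occurrences #2 through #9: 8 in total.

8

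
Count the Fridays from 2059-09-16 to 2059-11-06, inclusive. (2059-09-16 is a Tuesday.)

7

2059-09-16 is a Tuesday; the first Friday on or after it is 2059-09-19 (3 days later).
From 2059-09-19 to 2059-11-06: 11 + 31 + 6 = 48 days (rest of September, October, November).
48 ÷ 7 = 6 full weeks with remainder 6, so 6 more Fridays after the first → 7.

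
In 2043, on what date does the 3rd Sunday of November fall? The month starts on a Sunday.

November 2043 begins on a Sunday, so the first Sunday is November 1.
The 3rd Sunday is 2 weeks later: 1 + 14 = 15.

2043-11-15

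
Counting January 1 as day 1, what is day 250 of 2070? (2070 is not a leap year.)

January has 31 days (250 − 31 = 219 remain).
February has 28 days (219 − 28 = 191 remain).
March has 31 days (191 − 31 = 160 remain).
April has 30 days (160 − 30 = 130 remain).
May has 31 days (130 − 31 = 99 remain).
June has 30 days (99 − 30 = 69 remain).
July has 31 days (69 − 31 = 38 remain).
August has 31 days (38 − 31 = 7 remain).
7 into September → September 7.

September 7, 2070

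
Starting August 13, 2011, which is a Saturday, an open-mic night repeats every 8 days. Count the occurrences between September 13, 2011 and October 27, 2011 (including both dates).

6

Occurrences land 8·i days after August 13, 2011 for i = 0, 1, 2, …
September 13, 2011 is 31 days after the start; 31 ÷ 8 = 3 remainder 7; since the remainder is 7, round up to i = 4. First occurrence in the window: #5 on September 14, 2011 (4×8 = 32 days in).
October 27, 2011 is 75 days after the start; 75 ÷ 8 = 9 remainder 3. Last occurrence in the window: #10 on October 24, 2011.
Occurrences #5 through #10: 6 in total.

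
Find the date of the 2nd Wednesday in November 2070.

The first Wednesday of November 2070 is November 5.
The 2nd Wednesday is 1 weeks later: 5 + 7 = 12.

November 12, 2070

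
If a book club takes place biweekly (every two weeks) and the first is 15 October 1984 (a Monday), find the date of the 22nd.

5 August 1985

The 22nd occurrence is 21 intervals after the first: 21 × 14 = 294 days after 15 October 1984.
October has 31 days — 16 days to the end of October leaves 278.
November has 30 days (248 left).
December has 31 days (217 left).
January has 31 days (186 left).
February has 28 days (158 left).
March has 31 days (127 left).
April has 30 days (97 left).
May has 31 days (66 left).
June has 30 days (36 left).
July has 31 days (5 left).
5 days into August → 5 August 1985.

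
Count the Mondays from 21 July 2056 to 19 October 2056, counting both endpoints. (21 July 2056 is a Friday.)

13

21 July 2056 is a Friday; the first Monday on or after it is 24 July 2056 (3 days later).
From 24 July 2056 to 19 October 2056: 7 + 31 + 30 + 19 = 87 days (rest of July, August, September, October).
87 ÷ 7 = 12 full weeks with remainder 3, so 12 more Mondays after the first → 13.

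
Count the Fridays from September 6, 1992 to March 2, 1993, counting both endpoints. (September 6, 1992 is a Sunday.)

25

September 6, 1992 is a Sunday; the first Friday on or after it is September 11, 1992 (5 days later).
From September 11, 1992 to March 2, 1993: 19 + 31 + 30 + 31 + 31 + 28 + 2 = 172 days (rest of September, October, November, December, January, February, March).
172 ÷ 7 = 24 full weeks with remainder 4, so 24 more Fridays after the first → 25.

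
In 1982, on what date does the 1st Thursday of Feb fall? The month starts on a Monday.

Feb 1982 begins on a Monday, so the first Thursday is Feb 4 (3 days later).

Feb 4, 1982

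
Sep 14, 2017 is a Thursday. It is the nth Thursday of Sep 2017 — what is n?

2nd

Day 14 falls in week ⌈14/7⌉ of the month.
Days 1–7 hold the 1st Thursday, 8–14 the 2nd, 15–21 the 3rd, 22–28 the 4th, 29–31 the 5th.
14 is in the range for the 2nd.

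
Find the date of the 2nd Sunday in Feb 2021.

Feb 2021 begins on a Monday, so the first Sunday is Feb 7 (6 days later).
The 2nd Sunday is 1 weeks later: 7 + 7 = 14.

Feb 14, 2021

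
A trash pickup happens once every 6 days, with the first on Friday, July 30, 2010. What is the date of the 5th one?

The 5th occurrence is 4 intervals after the first: 4 × 6 = 24 days after July 30, 2010.
July has 31 days — 1 day to the end of July leaves 23.
23 days into August → August 23, 2010.

August 23, 2010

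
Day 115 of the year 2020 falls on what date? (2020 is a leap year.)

April 24, 2020

January has 31 days (115 − 31 = 84 remain).
February has 29 days (84 − 29 = 55 remain).
March has 31 days (55 − 31 = 24 remain).
24 into April → April 24.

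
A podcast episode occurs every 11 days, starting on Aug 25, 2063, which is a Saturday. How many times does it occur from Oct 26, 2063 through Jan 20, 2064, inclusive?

8

Occurrences land 11·i days after Aug 25, 2063 for i = 0, 1, 2, …
Oct 26, 2063 is 62 days after the start; 62 ÷ 11 = 5 remainder 7; since the remainder is 7, round up to i = 6. First occurrence in the window: #7 on Oct 30, 2063 (6×11 = 66 days in).
Jan 20, 2064 is 148 days after the start; 148 ÷ 11 = 13 remainder 5. Last occurrence in the window: #14 on Jan 15, 2064.
Occurrences #7 through #14: 8 in total.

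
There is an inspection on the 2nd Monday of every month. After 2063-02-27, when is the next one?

February 2063 starts on a Thursday; its first Monday is the 5th, so the 2nd Monday is the 12th — 2063-02-12.
That is not after 2063-02-27, so look at March 2063.
March 2063 starts on a Thursday; its first Monday is the 5th, so the 2nd Monday is the 12th — 2063-03-12.

2063-03-12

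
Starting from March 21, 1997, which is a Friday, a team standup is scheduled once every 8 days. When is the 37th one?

January 3, 1998

The 37th occurrence is 36 intervals after the first: 36 × 8 = 288 days after March 21, 1997.
March has 31 days — 10 days to the end of March leaves 278.
April has 30 days (248 left).
May has 31 days (217 left).
June has 30 days (187 left).
July has 31 days (156 left).
August has 31 days (125 left).
September has 30 days (95 left).
October has 31 days (64 left).
November has 30 days (34 left).
December has 31 days (3 left).
3 days into January → January 3, 1998.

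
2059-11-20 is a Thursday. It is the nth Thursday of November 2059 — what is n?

Day 20 falls in week ⌈20/7⌉ of the month.
Days 1–7 hold the 1st Thursday, 8–14 the 2nd, 15–21 the 3rd, 22–28 the 4th, 29–31 the 5th.
20 is in the range for the 3rd.

3rd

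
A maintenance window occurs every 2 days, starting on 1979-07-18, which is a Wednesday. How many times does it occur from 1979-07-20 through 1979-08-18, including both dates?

Occurrences land 2·i days after 1979-07-18 for i = 0, 1, 2, …
1979-07-20 is 2 days after the start; 2 ÷ 2 = 1 remainder 0. First occurrence in the window: #2 on 1979-07-20 (1×2 = 2 days in).
1979-08-18 is 31 days after the start; 31 ÷ 2 = 15 remainder 1. Last occurrence in the window: #16 on 1979-08-17.
Occurrences #2 through #16: 15 in total.

15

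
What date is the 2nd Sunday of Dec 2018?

Dec 9, 2018

The first Sunday of Dec 2018 is Dec 2.
The 2nd Sunday is 1 weeks later: 2 + 7 = 9.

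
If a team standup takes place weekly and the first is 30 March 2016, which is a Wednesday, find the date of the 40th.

The 40th occurrence is 39 intervals after the first: 39 × 7 = 273 days after 30 March 2016.
March has 31 days — 1 day to the end of March leaves 272.
April has 30 days (242 left).
May has 31 days (211 left).
June has 30 days (181 left).
July has 31 days (150 left).
August has 31 days (119 left).
September has 30 days (89 left).
October has 31 days (58 left).
November has 30 days (28 left).
28 days into December → 28 December 2016.

28 December 2016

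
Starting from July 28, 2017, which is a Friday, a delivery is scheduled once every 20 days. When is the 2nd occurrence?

The 2nd occurrence is 1 interval after the first: 1 × 20 = 20 days after July 28, 2017.
July has 31 days — 3 days to the end of July leaves 17.
17 days into August → August 17, 2017.

August 17, 2017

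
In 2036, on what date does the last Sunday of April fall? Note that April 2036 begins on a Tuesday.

27 April 2036

April 2036 begins on a Tuesday, so the first Sunday is April 6 (5 days later).
April 2036 has 30 days. Adding weeks: 6, 13, 20, 27 — the last one ≤ 30 is the 27th.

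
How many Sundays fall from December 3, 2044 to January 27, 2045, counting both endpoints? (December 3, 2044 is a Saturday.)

8

December 3, 2044 is a Saturday; the first Sunday on or after it is December 4, 2044 (1 day later).
From December 4, 2044 to January 27, 2045: 27 + 27 = 54 days (rest of December, January).
54 ÷ 7 = 7 full weeks with remainder 5, so 7 more Sundays after the first → 8.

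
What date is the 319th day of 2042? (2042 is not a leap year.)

January has 31 days (319 − 31 = 288 remain).
February has 28 days (288 − 28 = 260 remain).
March has 31 days (260 − 31 = 229 remain).
April has 30 days (229 − 30 = 199 remain).
May has 31 days (199 − 31 = 168 remain).
June has 30 days (168 − 30 = 138 remain).
July has 31 days (138 − 31 = 107 remain).
August has 31 days (107 − 31 = 76 remain).
September has 30 days (76 − 30 = 46 remain).
October has 31 days (46 − 31 = 15 remain).
15 into November → November 15.

2042-11-15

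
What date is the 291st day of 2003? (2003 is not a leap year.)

Oct 18, 2003

Jan has 31 days (291 − 31 = 260 remain).
Feb has 28 days (260 − 28 = 232 remain).
Mar has 31 days (232 − 31 = 201 remain).
Apr has 30 days (201 − 30 = 171 remain).
May has 31 days (171 − 31 = 140 remain).
Jun has 30 days (140 − 30 = 110 remain).
Jul has 31 days (110 − 31 = 79 remain).
Aug has 31 days (79 − 31 = 48 remain).
Sep has 30 days (48 − 30 = 18 remain).
18 into Oct → Oct 18.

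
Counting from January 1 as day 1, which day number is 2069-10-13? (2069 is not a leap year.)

Days in months before October: 31 + 28 + 31 + 30 + 31 + 30 + 31 + 31 + 30 = 273.
Plus 13 days into October → day 286.

286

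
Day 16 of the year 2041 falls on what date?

16 into January → January 16.

January 16, 2041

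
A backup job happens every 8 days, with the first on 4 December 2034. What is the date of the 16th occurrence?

3 April 2035

The 16th occurrence is 15 intervals after the first: 15 × 8 = 120 days after 4 December 2034.
December has 31 days — 27 days to the end of December leaves 93.
January has 31 days (62 left).
February has 28 days (34 left).
March has 31 days (3 left).
3 days into April → 3 April 2035.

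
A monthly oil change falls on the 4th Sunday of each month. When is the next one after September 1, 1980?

September 28, 1980

September 1980 starts on a Monday; its first Sunday is the 7th, so the 4th Sunday is the 28th — September 28, 1980.
September 28, 1980 is after September 1, 1980, so that is the next one.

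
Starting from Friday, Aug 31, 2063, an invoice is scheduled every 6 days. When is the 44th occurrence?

May 15, 2064

The 44th occurrence is 43 intervals after the first: 43 × 6 = 258 days after Aug 31, 2063.
Aug has 31 days — 0 days to the end of Aug leaves 258.
Sep has 30 days (228 left).
Oct has 31 days (197 left).
Nov has 30 days (167 left).
Dec has 31 days (136 left).
Jan has 31 days (105 left).
Feb has 29 days (76 left).
Mar has 31 days (45 left).
Apr has 30 days (15 left).
15 days into May → May 15, 2064.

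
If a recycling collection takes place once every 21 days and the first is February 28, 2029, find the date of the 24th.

The 24th occurrence is 23 intervals after the first: 23 × 21 = 483 days after February 28, 2029.
February has 28 days — 0 days to the end of February leaves 483.
From end of February to end of 2029 is 306 days (177 left).
January has 31 days (146 left).
February has 28 days (118 left).
March has 31 days (87 left).
April has 30 days (57 left).
May has 31 days (26 left).
26 days into June → June 26, 2030.

June 26, 2030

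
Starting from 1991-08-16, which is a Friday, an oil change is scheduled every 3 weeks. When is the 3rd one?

1991-09-27

The 3rd occurrence is 2 intervals after the first: 2 × 21 = 42 days after 1991-08-16.
August has 31 days — 15 days to the end of August leaves 27.
27 days into September → 1991-09-27.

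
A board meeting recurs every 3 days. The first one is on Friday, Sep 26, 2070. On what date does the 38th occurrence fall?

The 38th occurrence is 37 intervals after the first: 37 × 3 = 111 days after Sep 26, 2070.
Sep has 30 days — 4 days to the end of Sep leaves 107.
Oct has 31 days (76 left).
Nov has 30 days (46 left).
Dec has 31 days (15 left).
15 days into Jan → Jan 15, 2071.

Jan 15, 2071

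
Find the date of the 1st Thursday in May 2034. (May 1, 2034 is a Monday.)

May 4, 2034

May 2034 begins on a Monday, so the first Thursday is May 4 (3 days later).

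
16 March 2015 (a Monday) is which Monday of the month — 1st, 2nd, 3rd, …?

Day 16 falls in week ⌈16/7⌉ of the month.
Days 1–7 hold the 1st Monday, 8–14 the 2nd, 15–21 the 3rd, 22–28 the 4th, 29–31 the 5th.
16 is in the range for the 3rd.

3rd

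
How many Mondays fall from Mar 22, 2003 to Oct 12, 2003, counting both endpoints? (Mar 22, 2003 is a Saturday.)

29

Mar 22, 2003 is a Saturday; the first Monday on or after it is Mar 24, 2003 (2 days later).
From Mar 24, 2003 to Oct 12, 2003: 7 + 30 + 31 + 30 + 31 + 31 + 30 + 12 = 202 days (rest of Mar, Apr, May, Jun, Jul, Aug, Sep, Oct).
202 ÷ 7 = 28 full weeks with remainder 6, so 28 more Mondays after the first → 29.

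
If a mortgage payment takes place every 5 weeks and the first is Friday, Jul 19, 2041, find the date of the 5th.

The 5th occurrence is 4 intervals after the first: 4 × 35 = 140 days after Jul 19, 2041.
Jul has 31 days — 12 days to the end of Jul leaves 128.
Aug has 31 days (97 left).
Sep has 30 days (67 left).
Oct has 31 days (36 left).
Nov has 30 days (6 left).
6 days into Dec → Dec 6, 2041.

Dec 6, 2041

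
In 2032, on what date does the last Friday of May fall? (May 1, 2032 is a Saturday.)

2032-05-28

May 2032 begins on a Saturday, so the first Friday is May 7 (6 days later).
May 2032 has 31 days. Adding weeks: 7, 14, 21, 28 — the last one ≤ 31 is the 28th.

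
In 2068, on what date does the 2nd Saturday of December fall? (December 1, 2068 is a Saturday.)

December 2068 begins on a Saturday, so the first Saturday is December 1.
The 2nd Saturday is 1 weeks later: 1 + 7 = 8.

8 December 2068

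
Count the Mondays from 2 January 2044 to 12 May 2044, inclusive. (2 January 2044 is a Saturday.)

19

2 January 2044 is a Saturday; the first Monday on or after it is 4 January 2044 (2 days later).
From 4 January 2044 to 12 May 2044: 27 + 29 + 31 + 30 + 12 = 129 days (rest of January, February, March, April, May).
129 ÷ 7 = 18 full weeks with remainder 3, so 18 more Mondays after the first → 19.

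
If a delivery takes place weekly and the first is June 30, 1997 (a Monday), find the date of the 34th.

February 16, 1998

The 34th occurrence is 33 intervals after the first: 33 × 7 = 231 days after June 30, 1997.
June has 30 days — 0 days to the end of June leaves 231.
July has 31 days (200 left).
August has 31 days (169 left).
September has 30 days (139 left).
October has 31 days (108 left).
November has 30 days (78 left).
December has 31 days (47 left).
January has 31 days (16 left).
16 days into February → February 16, 1998.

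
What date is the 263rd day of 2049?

January has 31 days (263 − 31 = 232 remain).
February has 28 days (232 − 28 = 204 remain).
March has 31 days (204 − 31 = 173 remain).
April has 30 days (173 − 30 = 143 remain).
May has 31 days (143 − 31 = 112 remain).
June has 30 days (112 − 30 = 82 remain).
July has 31 days (82 − 31 = 51 remain).
August has 31 days (51 − 31 = 20 remain).
20 into September → September 20.

2049-09-20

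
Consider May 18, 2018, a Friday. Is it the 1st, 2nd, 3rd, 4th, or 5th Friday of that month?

3rd

Day 18 falls in week ⌈18/7⌉ of the month.
Days 1–7 hold the 1st Friday, 8–14 the 2nd, 15–21 the 3rd, 22–28 the 4th, 29–31 the 5th.
18 is in the range for the 3rd.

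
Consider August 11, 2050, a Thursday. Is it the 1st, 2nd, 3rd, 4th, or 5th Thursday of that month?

2nd

Day 11 falls in week ⌈11/7⌉ of the month.
Days 1–7 hold the 1st Thursday, 8–14 the 2nd, 15–21 the 3rd, 22–28 the 4th, 29–31 the 5th.
11 is in the range for the 2nd.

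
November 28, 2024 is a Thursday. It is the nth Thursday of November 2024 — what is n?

4th

Day 28 falls in week ⌈28/7⌉ of the month.
Days 1–7 hold the 1st Thursday, 8–14 the 2nd, 15–21 the 3rd, 22–28 the 4th, 29–31 the 5th.
28 is in the range for the 4th.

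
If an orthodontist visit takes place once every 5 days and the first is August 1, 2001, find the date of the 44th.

The 44th occurrence is 43 intervals after the first: 43 × 5 = 215 days after August 1, 2001.
August has 31 days — 30 days to the end of August leaves 185.
September has 30 days (155 left).
October has 31 days (124 left).
November has 30 days (94 left).
December has 31 days (63 left).
January has 31 days (32 left).
February has 28 days (4 left).
4 days into March → March 4, 2002.

March 4, 2002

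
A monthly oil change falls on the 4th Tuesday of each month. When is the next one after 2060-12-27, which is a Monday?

2060-12-28

December 2060 starts on a Wednesday; its first Tuesday is the 7th, so the 4th Tuesday is the 28th — 2060-12-28.
2060-12-28 is after 2060-12-27, so that is the next one.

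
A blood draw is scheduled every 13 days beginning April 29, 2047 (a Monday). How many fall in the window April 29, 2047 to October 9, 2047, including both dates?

13

Occurrences land 13·i days after April 29, 2047 for i = 0, 1, 2, …
The window opens on the start date, so the first occurrence inside is #1 on April 29, 2047.
October 9, 2047 is 163 days after the start; 163 ÷ 13 = 12 remainder 7. Last occurrence in the window: #13 on October 2, 2047.
Occurrences #1 through #13: 13 in total.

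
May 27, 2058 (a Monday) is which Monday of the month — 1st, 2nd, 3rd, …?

Day 27 falls in week ⌈27/7⌉ of the month.
Days 1–7 hold the 1st Monday, 8–14 the 2nd, 15–21 the 3rd, 22–28 the 4th, 29–31 the 5th.
27 is in the range for the 4th.

4th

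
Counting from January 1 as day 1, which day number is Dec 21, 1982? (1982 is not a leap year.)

Days in months before Dec: 31 + 28 + 31 + 30 + 31 + 30 + 31 + 31 + 30 + 31 + 30 = 334.
Plus 21 days into Dec → day 355.

355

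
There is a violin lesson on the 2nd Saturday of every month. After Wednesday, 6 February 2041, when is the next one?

February 2041 starts on a Friday; its first Saturday is the 2nd, so the 2nd Saturday is the 9th — 9 February 2041.
9 February 2041 is after 6 February 2041, so that is the next one.

9 February 2041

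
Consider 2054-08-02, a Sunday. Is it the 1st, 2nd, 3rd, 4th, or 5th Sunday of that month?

Day 2 falls in week ⌈2/7⌉ of the month.
Days 1–7 hold the 1st Sunday, 8–14 the 2nd, 15–21 the 3rd, 22–28 the 4th, 29–31 the 5th.
2 is in the range for the 1st.

1st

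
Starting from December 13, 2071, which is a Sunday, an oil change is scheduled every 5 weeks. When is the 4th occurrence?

The 4th occurrence is 3 intervals after the first: 3 × 35 = 105 days after December 13, 2071.
December has 31 days — 18 days to the end of December leaves 87.
January has 31 days (56 left).
February has 29 days (27 left).
27 days into March → March 27, 2072.

March 27, 2072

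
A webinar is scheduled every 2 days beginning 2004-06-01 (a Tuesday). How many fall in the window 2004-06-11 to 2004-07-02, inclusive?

Occurrences land 2·i days after 2004-06-01 for i = 0, 1, 2, …
2004-06-11 is 10 days after the start; 10 ÷ 2 = 5 remainder 0. First occurrence in the window: #6 on 2004-06-11 (5×2 = 10 days in).
2004-07-02 is 31 days after the start; 31 ÷ 2 = 15 remainder 1. Last occurrence in the window: #16 on 2004-07-01.
Occurrences #6 through #16: 11 in total.

11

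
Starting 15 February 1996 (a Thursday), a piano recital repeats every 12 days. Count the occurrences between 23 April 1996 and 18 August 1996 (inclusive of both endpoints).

Occurrences land 12·i days after 15 February 1996 for i = 0, 1, 2, …
23 April 1996 is 68 days after the start; 68 ÷ 12 = 5 remainder 8; since the remainder is 8, round up to i = 6. First occurrence in the window: #7 on 27 April 1996 (6×12 = 72 days in).
18 August 1996 is 185 days after the start; 185 ÷ 12 = 15 remainder 5. Last occurrence in the window: #16 on 13 August 1996.
Occurrences #7 through #16: 10 in total.

10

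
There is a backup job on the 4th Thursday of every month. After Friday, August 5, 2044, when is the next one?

August 2044 starts on a Monday; its first Thursday is the 4th, so the 4th Thursday is the 25th — August 25, 2044.
August 25, 2044 is after August 5, 2044, so that is the next one.

August 25, 2044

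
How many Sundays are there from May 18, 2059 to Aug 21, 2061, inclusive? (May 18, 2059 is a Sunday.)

119

May 18, 2059 is a Sunday; the first Sunday on or after it is May 18, 2059.
From May 18, 2059 to Aug 21, 2061: 227 + 366 + 233 = 826 days (rest of 2059, 2060, to Aug 21, 2061 in 2061).
826 ÷ 7 = 118 full weeks with remainder 0, so 118 more Sundays after the first → 119.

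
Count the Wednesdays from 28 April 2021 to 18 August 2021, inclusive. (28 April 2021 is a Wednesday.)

17

28 April 2021 is a Wednesday; the first Wednesday on or after it is 28 April 2021.
From 28 April 2021 to 18 August 2021: 2 + 31 + 30 + 31 + 18 = 112 days (rest of April, May, June, July, August).
112 ÷ 7 = 16 full weeks with remainder 0, so 16 more Wednesdays after the first → 17.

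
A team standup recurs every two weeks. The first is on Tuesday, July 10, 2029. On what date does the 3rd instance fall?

August 7, 2029

The 3rd occurrence is 2 intervals after the first: 2 × 14 = 28 days after July 10, 2029.
July has 31 days — 21 days to the end of July leaves 7.
7 days into August → August 7, 2029.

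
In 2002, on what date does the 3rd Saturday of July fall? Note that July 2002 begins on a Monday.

2002-07-20

July 2002 begins on a Monday, so the first Saturday is July 6 (5 days later).
The 3rd Saturday is 2 weeks later: 6 + 14 = 20.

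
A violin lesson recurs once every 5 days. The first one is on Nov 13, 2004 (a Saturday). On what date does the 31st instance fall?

Apr 12, 2005

The 31st occurrence is 30 intervals after the first: 30 × 5 = 150 days after Nov 13, 2004.
Nov has 30 days — 17 days to the end of Nov leaves 133.
Dec has 31 days (102 left).
Jan has 31 days (71 left).
Feb has 28 days (43 left).
Mar has 31 days (12 left).
12 days into Apr → Apr 12, 2005.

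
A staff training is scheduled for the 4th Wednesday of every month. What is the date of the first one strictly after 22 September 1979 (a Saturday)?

26 September 1979

September 1979 starts on a Saturday; its first Wednesday is the 5th, so the 4th Wednesday is the 26th — 26 September 1979.
26 September 1979 is after 22 September 1979, so that is the next one.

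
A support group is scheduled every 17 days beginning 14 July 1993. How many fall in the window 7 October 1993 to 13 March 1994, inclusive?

Occurrences land 17·i days after 14 July 1993 for i = 0, 1, 2, …
7 October 1993 is 85 days after the start; 85 ÷ 17 = 5 remainder 0. First occurrence in the window: #6 on 7 October 1993 (5×17 = 85 days in).
13 March 1994 is 242 days after the start; 242 ÷ 17 = 14 remainder 4. Last occurrence in the window: #15 on 9 March 1994.
Occurrences #6 through #15: 10 in total.

10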